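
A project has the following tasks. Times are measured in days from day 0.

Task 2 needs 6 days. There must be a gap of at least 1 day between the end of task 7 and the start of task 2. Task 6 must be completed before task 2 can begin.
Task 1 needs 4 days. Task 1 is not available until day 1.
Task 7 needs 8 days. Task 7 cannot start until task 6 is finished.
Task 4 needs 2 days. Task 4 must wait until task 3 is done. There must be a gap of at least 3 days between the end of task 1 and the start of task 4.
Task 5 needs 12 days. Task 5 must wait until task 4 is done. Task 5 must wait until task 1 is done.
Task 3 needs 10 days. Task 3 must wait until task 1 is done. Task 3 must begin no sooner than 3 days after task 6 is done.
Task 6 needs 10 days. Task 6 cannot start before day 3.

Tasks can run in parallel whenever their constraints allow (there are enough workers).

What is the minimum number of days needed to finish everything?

Task 6 waits on its own release at day 3, so it starts at day 3 and finishes at 3 + 10 = day 13.
After task 6 (finishes day 13), task 7 can start at day 13 and finishes at day 21.
Task 2 cannot start until task 7 (finishes day 21, plus 1-day gap → day 22); task 6 (finishes day 13). The controlling bound is day 22, so task 2 finishes at 22 + 6 = day 28.
Task 1 cannot begin until its own release at day 1. It runs from day 1 to 1 + 4 = day 5.
Task 3 has to wait for task 1 (finishes day 5); task 6 (finishes day 13, plus 3-day gap → day 16). The latest of these is day 16, so task 3 runs day 16 to 16 + 10 = day 26.
Task 4 needs all of task 3 (finishes day 26); task 1 (finishes day 5, plus 3-day gap → day 8). That puts its earliest start at day 26; it finishes at 26 + 2 = day 28.
Task 5 cannot start until task 4 (finishes day 28); task 1 (finishes day 5). The controlling bound is day 28, so task 5 finishes at 28 + 12 = day 40.
All tasks are finished once the last one completes. Finish times: Task 1 at 5, Task 2 at 28, Task 3 at 26, Task 4 at 28, Task 5 at 40, Task 6 at 13, Task 7 at 21. The latest is day 40.

40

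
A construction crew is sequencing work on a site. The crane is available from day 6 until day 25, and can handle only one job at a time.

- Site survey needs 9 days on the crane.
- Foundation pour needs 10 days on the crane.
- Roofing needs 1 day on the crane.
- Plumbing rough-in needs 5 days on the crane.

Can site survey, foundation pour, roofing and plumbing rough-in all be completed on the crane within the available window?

No

The crane window is 25 − 6 = 19 days.
Running back to back, the jobs need 9 + 10 + 1 + 5 = 25 days on the crane.
Since 25 > 19, they cannot all fit.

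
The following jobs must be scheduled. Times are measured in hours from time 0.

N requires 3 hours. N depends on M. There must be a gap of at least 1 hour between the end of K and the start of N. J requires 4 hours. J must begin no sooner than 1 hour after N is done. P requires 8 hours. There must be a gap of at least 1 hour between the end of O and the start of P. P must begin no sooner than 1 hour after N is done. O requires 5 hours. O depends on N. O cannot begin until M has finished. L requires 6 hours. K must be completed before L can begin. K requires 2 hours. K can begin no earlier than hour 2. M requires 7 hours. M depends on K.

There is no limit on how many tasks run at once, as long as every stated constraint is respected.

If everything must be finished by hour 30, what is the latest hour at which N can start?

J has no dependents, so it just needs to finish by hour 30. Starting by 30 − 4 = hour 26 achieves that.
To finish by hour 30, P (duration 8) must start no later than hour 22.
O has to be done before P (must start by hour 22, minus 1-hour gap → hour 21). That means finishing by hour 21, i.e. starting by 21 − 5 = hour 16.
N must finish in time for J (must start by hour 26, minus 1-hour gap → hour 25); O (must start by hour 16); P (must start by hour 22, minus 1-hour gap → hour 21). The tightest is hour 16, so N must start by 16 − 3 = hour 13.

13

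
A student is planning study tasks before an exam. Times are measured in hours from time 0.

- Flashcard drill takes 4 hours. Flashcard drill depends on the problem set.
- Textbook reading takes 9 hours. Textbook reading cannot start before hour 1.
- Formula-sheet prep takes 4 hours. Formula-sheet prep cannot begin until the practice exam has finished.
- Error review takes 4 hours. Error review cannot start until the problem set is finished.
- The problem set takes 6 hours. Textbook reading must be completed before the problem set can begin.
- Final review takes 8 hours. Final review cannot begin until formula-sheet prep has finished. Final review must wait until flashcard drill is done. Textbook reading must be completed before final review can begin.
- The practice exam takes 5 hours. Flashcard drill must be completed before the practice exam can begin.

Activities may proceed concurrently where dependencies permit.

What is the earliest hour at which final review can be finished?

37

After its own release at hour 1, textbook reading can start at hour 1 and finishes at hour 10.
The problem set cannot begin until textbook reading (finishes hour 10). It runs from hour 10 to 10 + 6 = hour 16.
Flashcard drill cannot begin until the problem set (finishes hour 16). It runs from hour 16 to 16 + 4 = hour 20.
The practice exam waits on flashcard drill (finishes hour 20), so it starts at hour 20 and finishes at 20 + 5 = hour 25.
Formula-sheet prep cannot begin until the practice exam (finishes hour 25). It runs from hour 25 to 25 + 4 = hour 29.
For final review: formula-sheet prep (finishes hour 29); flashcard drill (finishes hour 20); textbook reading (finishes hour 10). Taking the maximum gives a start of hour 29, and it finishes at 29 + 8 = hour 37.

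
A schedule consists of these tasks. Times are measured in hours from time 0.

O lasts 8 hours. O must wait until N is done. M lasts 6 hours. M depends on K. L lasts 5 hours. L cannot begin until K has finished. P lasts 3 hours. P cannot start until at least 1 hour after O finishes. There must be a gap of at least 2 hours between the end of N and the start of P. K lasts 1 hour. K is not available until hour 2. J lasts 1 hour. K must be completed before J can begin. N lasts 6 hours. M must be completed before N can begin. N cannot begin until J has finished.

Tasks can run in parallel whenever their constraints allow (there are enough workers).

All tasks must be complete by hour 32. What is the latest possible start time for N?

14

Nothing follows P; the deadline of hour 32 is its only limit. It must start by 32 − 3 = hour 29.
O feeds into P (must start by hour 29, minus 1-hour gap → hour 28); so O must finish by hour 28 and therefore start by hour 20.
N has several dependents: O (must start by hour 20); P (must start by hour 29, minus 2-hour gap → hour 27). The earliest of those limits is hour 20, so N must start by 20 − 6 = hour 14.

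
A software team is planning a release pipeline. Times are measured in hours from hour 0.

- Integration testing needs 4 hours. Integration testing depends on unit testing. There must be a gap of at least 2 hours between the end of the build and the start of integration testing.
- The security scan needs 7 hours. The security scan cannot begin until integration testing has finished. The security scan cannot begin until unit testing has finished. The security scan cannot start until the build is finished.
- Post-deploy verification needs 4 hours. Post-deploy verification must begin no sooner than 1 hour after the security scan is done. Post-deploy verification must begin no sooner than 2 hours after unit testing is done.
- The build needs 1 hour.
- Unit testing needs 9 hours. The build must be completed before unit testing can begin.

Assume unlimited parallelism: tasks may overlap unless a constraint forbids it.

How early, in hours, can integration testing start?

The build has no prerequisites, so it starts at hour 0 and finishes at hour 1.
After the build (finishes hour 1), unit testing can start at hour 1 and finishes at hour 10.
Integration testing waits on unit testing (finishes hour 10); the build (finishes hour 1, plus 2-hour gap → hour 3). The latest of these is hour 10, which is the earliest integration testing can start.

10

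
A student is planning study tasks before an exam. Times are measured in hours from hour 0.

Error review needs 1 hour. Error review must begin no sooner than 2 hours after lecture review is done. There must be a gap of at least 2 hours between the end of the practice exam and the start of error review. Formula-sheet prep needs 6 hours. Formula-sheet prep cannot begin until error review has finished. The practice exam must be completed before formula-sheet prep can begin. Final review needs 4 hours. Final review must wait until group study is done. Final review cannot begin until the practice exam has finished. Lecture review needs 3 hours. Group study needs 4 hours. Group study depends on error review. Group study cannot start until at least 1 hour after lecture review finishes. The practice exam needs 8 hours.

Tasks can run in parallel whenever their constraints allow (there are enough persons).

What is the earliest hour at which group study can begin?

11

Nothing blocks the practice exam, so it runs from hour 0 to hour 8.
Nothing blocks lecture review, so it runs from hour 0 to hour 3.
For error review: lecture review (finishes hour 3, plus 2-hour gap → hour 5); the practice exam (finishes hour 8, plus 2-hour gap → hour 10). Taking the maximum gives a start of hour 10, and it finishes at 10 + 1 = hour 11.
Group study waits on error review (finishes hour 11); lecture review (finishes hour 3, plus 1-hour gap → hour 4). The latest of these is hour 11, which is the earliest group study can start.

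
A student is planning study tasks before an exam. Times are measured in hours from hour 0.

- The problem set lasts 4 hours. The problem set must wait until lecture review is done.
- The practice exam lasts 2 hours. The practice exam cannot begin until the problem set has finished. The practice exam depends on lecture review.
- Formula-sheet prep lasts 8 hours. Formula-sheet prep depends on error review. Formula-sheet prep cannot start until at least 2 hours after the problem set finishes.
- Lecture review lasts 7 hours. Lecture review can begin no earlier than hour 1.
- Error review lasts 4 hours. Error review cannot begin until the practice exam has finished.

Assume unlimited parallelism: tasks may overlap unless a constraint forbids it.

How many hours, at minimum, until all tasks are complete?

After its own release at hour 1, lecture review can start at hour 1 and finishes at hour 8.
After lecture review (finishes hour 8), the problem set can start at hour 8 and finishes at hour 12.
The practice exam cannot start until the problem set (finishes hour 12); lecture review (finishes hour 8). The controlling bound is hour 12, so the practice exam finishes at 12 + 2 = hour 14.
After the practice exam (finishes hour 14), error review can start at hour 14 and finishes at hour 18.
For formula-sheet prep: error review (finishes hour 18); the problem set (finishes hour 12, plus 2-hour gap → hour 14). Taking the maximum gives a start of hour 18, and it finishes at 18 + 8 = hour 26.
All tasks are finished once the last one completes. Finish times: Lecture review at 8, The problem set at 12, The practice exam at 14, Error review at 18, Formula-sheet prep at 26. The latest is hour 26.

26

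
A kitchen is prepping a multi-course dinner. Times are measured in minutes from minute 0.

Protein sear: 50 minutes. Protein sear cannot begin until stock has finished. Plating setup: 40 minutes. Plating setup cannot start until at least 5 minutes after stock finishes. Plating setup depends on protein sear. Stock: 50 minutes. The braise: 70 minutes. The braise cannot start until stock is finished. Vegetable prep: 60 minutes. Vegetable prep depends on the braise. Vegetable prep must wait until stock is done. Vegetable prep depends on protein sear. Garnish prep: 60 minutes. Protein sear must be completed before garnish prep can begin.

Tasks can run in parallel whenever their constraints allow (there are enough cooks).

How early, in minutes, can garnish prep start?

100

Stock has no prerequisites, so it starts at minute 0 and finishes at minute 50.
Protein sear waits on stock (finishes minute 50), so it starts at minute 50 and finishes at 50 + 50 = minute 100.
Garnish prep waits on protein sear (finishes minute 100), so the earliest it can start is minute 100.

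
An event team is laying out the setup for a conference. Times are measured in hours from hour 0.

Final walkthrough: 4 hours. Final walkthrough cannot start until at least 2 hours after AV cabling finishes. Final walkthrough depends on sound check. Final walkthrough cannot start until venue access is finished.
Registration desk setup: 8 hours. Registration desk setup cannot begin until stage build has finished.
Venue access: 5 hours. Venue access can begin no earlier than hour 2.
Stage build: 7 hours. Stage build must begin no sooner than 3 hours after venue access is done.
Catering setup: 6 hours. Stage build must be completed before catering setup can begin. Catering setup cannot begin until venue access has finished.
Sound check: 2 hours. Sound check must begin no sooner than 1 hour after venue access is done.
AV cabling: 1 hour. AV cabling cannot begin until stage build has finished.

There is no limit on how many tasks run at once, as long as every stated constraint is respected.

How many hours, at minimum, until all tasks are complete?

Venue access cannot begin until its own release at hour 2. It runs from hour 2 to 2 + 5 = hour 7.
Sound check cannot begin until venue access (finishes hour 7, plus 1-hour gap → hour 8). It runs from hour 8 to 8 + 2 = hour 10.
After venue access (finishes hour 7, plus 3-hour gap → hour 10), stage build can start at hour 10 and finishes at hour 17.
Catering setup needs all of stage build (finishes hour 17); venue access (finishes hour 7). That puts its earliest start at hour 17; it finishes at 17 + 6 = hour 23.
Registration desk setup cannot begin until stage build (finishes hour 17). It runs from hour 17 to 17 + 8 = hour 25.
AV cabling cannot begin until stage build (finishes hour 17). It runs from hour 17 to 17 + 1 = hour 18.
For final walkthrough: AV cabling (finishes hour 18, plus 2-hour gap → hour 20); sound check (finishes hour 10); venue access (finishes hour 7). Taking the maximum gives a start of hour 20, and it finishes at 20 + 4 = hour 24.
All tasks are finished once the last one completes. Finish times: Venue access at 7, Stage build at 17, AV cabling at 18, Registration desk setup at 25, Catering setup at 23, Sound check at 10, Final walkthrough at 24. The latest is hour 25.

25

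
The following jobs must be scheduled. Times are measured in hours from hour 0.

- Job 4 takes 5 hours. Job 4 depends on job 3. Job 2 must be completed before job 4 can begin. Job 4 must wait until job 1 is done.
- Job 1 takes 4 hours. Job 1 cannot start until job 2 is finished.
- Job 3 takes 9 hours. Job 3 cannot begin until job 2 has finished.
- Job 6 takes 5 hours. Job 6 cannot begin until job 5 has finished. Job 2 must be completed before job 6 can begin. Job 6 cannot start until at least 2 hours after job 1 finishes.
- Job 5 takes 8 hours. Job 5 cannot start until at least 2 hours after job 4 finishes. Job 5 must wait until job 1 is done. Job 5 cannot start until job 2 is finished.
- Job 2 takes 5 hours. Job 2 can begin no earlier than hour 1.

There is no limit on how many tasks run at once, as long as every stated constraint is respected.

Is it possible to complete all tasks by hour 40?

Yes

Job 2 cannot begin until its own release at hour 1. It runs from hour 1 to 1 + 5 = hour 6.
Job 3 cannot begin until job 2 (finishes hour 6). It runs from hour 6 to 6 + 9 = hour 15.
Job 1 cannot begin until job 2 (finishes hour 6). It runs from hour 6 to 6 + 4 = hour 10.
Job 4 cannot start until job 3 (finishes hour 15); job 2 (finishes hour 6); job 1 (finishes hour 10). The controlling bound is hour 15, so job 4 finishes at 15 + 5 = hour 20.
For job 5: job 4 (finishes hour 20, plus 2-hour gap → hour 22); job 1 (finishes hour 10); job 2 (finishes hour 6). Taking the maximum gives a start of hour 22, and it finishes at 22 + 8 = hour 30.
Job 6 cannot start until job 5 (finishes hour 30); job 2 (finishes hour 6); job 1 (finishes hour 10, plus 2-hour gap → hour 12). The controlling bound is hour 30, so job 6 finishes at 30 + 5 = hour 35.
Every task is finished by hour 35, which is no later than the deadline of 40, so the schedule is feasible.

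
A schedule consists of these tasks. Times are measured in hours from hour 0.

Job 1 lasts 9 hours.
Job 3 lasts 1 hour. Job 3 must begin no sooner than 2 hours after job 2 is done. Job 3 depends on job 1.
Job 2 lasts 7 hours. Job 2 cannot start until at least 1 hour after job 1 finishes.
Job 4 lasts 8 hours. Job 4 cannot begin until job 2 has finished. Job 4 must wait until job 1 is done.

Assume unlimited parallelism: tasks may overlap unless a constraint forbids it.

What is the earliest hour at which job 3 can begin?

Job 1 can start immediately at hour 0; it finishes at hour 9.
Job 2 cannot begin until job 1 (finishes hour 9, plus 1-hour gap → hour 10). It runs from hour 10 to 10 + 7 = hour 17.
Job 3 waits on job 2 (finishes hour 17, plus 2-hour gap → hour 19); job 1 (finishes hour 9). The latest of these is hour 19, which is the earliest job 3 can start.

19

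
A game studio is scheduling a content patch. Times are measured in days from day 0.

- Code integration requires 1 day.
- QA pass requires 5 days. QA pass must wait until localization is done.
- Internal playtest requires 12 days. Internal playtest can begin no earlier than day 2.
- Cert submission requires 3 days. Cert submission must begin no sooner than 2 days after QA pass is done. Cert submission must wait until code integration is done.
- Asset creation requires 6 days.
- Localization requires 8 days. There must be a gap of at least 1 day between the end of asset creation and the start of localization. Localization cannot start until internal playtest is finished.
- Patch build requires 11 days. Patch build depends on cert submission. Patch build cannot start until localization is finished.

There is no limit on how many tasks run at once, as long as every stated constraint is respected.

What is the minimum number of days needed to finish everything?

Internal playtest waits on its own release at day 2, so it starts at day 2 and finishes at 2 + 12 = day 14.
Code integration can start immediately at day 0; it finishes at day 1.
Asset creation can start immediately at day 0; it finishes at day 6.
Localization needs all of asset creation (finishes day 6, plus 1-day gap → day 7); internal playtest (finishes day 14). That puts its earliest start at day 14; it finishes at 14 + 8 = day 22.
QA pass waits on localization (finishes day 22), so it starts at day 22 and finishes at 22 + 5 = day 27.
For cert submission: QA pass (finishes day 27, plus 2-day gap → day 29); code integration (finishes day 1). Taking the maximum gives a start of day 29, and it finishes at 29 + 3 = day 32.
Patch build has to wait for cert submission (finishes day 32); localization (finishes day 22). The latest of these is day 32, so patch build runs day 32 to 32 + 11 = day 43.
All tasks are finished once the last one completes. Finish times: Asset creation at 6, Code integration at 1, Internal playtest at 14, Localization at 22, QA pass at 27, Cert submission at 32, Patch build at 43. The latest is day 43.

43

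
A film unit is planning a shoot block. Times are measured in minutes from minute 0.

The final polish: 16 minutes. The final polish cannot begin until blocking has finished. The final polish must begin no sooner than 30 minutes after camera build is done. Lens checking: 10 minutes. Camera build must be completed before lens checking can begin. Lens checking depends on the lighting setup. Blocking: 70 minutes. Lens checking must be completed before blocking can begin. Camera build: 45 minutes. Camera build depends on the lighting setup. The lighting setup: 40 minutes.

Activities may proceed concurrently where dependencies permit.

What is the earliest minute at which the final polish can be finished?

181

The lighting setup has no prerequisites, so it starts at minute 0 and finishes at minute 40.
Camera build waits on the lighting setup (finishes minute 40), so it starts at minute 40 and finishes at 40 + 45 = minute 85.
Lens checking needs all of camera build (finishes minute 85); the lighting setup (finishes minute 40). That puts its earliest start at minute 85; it finishes at 85 + 10 = minute 95.
Blocking cannot begin until lens checking (finishes minute 95). It runs from minute 95 to 95 + 70 = minute 165.
The final polish needs all of blocking (finishes minute 165); camera build (finishes minute 85, plus 30-minute gap → minute 115). That puts its earliest start at minute 165; it finishes at 165 + 16 = minute 181.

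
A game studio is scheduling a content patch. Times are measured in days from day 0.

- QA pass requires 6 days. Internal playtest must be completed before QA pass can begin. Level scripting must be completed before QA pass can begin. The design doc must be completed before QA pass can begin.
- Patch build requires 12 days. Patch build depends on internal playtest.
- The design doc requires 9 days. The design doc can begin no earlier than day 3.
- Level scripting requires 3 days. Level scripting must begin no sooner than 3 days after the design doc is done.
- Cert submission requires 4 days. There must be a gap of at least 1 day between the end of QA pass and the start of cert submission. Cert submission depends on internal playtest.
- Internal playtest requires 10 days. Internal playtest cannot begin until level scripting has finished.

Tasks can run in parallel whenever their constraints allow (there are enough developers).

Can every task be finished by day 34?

No

The design doc cannot begin until its own release at day 3. It runs from day 3 to 3 + 9 = day 12.
After the design doc (finishes day 12, plus 3-day gap → day 15), level scripting can start at day 15 and finishes at day 18.
After level scripting (finishes day 18), internal playtest can start at day 18 and finishes at day 28.
Patch build cannot begin until internal playtest (finishes day 28). It runs from day 28 to 28 + 12 = day 40.
For QA pass: internal playtest (finishes day 28); level scripting (finishes day 18); the design doc (finishes day 12). Taking the maximum gives a start of day 28, and it finishes at 28 + 6 = day 34.
For cert submission: QA pass (finishes day 34, plus 1-day gap → day 35); internal playtest (finishes day 28). Taking the maximum gives a start of day 35, and it finishes at 35 + 4 = day 39.
The earliest everything can be done is day 40, which is after the deadline of 34, so it is not possible.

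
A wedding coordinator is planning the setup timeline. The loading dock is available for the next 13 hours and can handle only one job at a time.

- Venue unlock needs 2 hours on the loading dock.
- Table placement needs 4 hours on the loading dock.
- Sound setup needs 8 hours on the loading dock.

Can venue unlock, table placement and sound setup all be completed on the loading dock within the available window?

Running back to back, the jobs need 2 + 4 + 8 = 14 hours on the loading dock.
Since 14 > 13, they cannot all fit.

No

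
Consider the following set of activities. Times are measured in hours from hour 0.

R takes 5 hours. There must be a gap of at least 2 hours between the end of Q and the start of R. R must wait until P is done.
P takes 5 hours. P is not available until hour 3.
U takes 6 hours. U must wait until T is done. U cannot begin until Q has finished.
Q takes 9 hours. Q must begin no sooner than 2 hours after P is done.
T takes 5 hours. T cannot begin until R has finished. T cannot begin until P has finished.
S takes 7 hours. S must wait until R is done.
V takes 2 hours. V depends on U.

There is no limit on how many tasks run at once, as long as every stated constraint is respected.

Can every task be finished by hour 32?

No

P cannot begin until its own release at hour 3. It runs from hour 3 to 3 + 5 = hour 8.
Q waits on P (finishes hour 8, plus 2-hour gap → hour 10), so it starts at hour 10 and finishes at 10 + 9 = hour 19.
R needs all of Q (finishes hour 19, plus 2-hour gap → hour 21); P (finishes hour 8). That puts its earliest start at hour 21; it finishes at 21 + 5 = hour 26.
For T: R (finishes hour 26); P (finishes hour 8). Taking the maximum gives a start of hour 26, and it finishes at 26 + 5 = hour 31.
For U: T (finishes hour 31); Q (finishes hour 19). Taking the maximum gives a start of hour 31, and it finishes at 31 + 6 = hour 37.
V cannot begin until U (finishes hour 37). It runs from hour 37 to 37 + 2 = hour 39.
S cannot begin until R (finishes hour 26). It runs from hour 26 to 26 + 7 = hour 33.
The earliest everything can be done is hour 39, which is after the deadline of 32, so it is not possible.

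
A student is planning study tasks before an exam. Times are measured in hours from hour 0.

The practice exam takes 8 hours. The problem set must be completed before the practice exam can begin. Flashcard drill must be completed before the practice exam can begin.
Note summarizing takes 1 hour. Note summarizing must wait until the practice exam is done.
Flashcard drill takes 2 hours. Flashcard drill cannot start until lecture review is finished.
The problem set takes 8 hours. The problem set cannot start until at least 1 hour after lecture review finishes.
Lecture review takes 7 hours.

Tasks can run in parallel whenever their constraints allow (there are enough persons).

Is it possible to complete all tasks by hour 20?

No

Lecture review can start immediately at hour 0; it finishes at hour 7.
Flashcard drill cannot begin until lecture review (finishes hour 7). It runs from hour 7 to 7 + 2 = hour 9.
The problem set waits on lecture review (finishes hour 7, plus 1-hour gap → hour 8), so it starts at hour 8 and finishes at 8 + 8 = hour 16.
The practice exam has to wait for the problem set (finishes hour 16); flashcard drill (finishes hour 9). The latest of these is hour 16, so the practice exam runs hour 16 to 16 + 8 = hour 24.
After the practice exam (finishes hour 24), note summarizing can start at hour 24 and finishes at hour 25.
The earliest everything can be done is hour 25, which is after the deadline of 20, so it is not possible.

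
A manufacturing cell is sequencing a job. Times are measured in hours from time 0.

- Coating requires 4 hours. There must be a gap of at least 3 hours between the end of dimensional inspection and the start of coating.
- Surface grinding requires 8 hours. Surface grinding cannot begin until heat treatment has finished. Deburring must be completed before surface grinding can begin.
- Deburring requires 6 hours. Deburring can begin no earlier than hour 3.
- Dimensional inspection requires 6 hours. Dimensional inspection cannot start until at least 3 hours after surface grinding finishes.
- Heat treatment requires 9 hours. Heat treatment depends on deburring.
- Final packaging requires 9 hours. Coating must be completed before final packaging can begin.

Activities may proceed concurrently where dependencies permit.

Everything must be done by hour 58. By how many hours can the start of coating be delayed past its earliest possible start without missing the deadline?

7

Deburring cannot begin until its own release at hour 3. It runs from hour 3 to 3 + 6 = hour 9.
After deburring (finishes hour 9), heat treatment can start at hour 9 and finishes at hour 18.
For surface grinding: heat treatment (finishes hour 18); deburring (finishes hour 9). Taking the maximum gives a start of hour 18, and it finishes at 18 + 8 = hour 26.
Dimensional inspection cannot begin until surface grinding (finishes hour 26, plus 3-hour gap → hour 29). It runs from hour 29 to 29 + 6 = hour 35.
Coating cannot begin until dimensional inspection (finishes hour 35, plus 3-hour gap → hour 38). It runs from hour 38 to 38 + 4 = hour 42.

Working backward from the deadline:
Nothing follows final packaging; the deadline of hour 58 is its only limit. It must start by 58 − 9 = hour 49.
Coating must finish before final packaging (must start by hour 49). With a 4-hour duration, coating must start by 49 − 4 = hour 45.
So coating can start as early as hour 38 and as late as hour 45, giving 45 − 38 = 7 hours of slack.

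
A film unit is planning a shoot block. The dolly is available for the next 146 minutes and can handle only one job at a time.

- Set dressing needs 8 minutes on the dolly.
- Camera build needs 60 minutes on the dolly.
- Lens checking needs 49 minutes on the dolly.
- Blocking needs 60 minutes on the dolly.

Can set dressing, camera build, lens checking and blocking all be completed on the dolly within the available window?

Running back to back, the jobs need 8 + 60 + 49 + 60 = 177 minutes on the dolly.
Since 177 > 146, they cannot all fit.

No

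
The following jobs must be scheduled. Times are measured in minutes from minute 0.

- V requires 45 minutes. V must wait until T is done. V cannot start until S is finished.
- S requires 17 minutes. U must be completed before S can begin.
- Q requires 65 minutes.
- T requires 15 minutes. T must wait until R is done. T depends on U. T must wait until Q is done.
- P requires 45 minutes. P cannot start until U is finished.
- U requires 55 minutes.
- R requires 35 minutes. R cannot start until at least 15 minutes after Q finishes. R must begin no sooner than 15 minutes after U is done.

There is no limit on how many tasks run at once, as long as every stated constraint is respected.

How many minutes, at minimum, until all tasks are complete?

U can start immediately at minute 0; it finishes at minute 55.
After U (finishes minute 55), S can start at minute 55 and finishes at minute 72.
P waits on U (finishes minute 55), so it starts at minute 55 and finishes at 55 + 45 = minute 100.
Nothing blocks Q, so it runs from minute 0 to minute 65.
R needs all of Q (finishes minute 65, plus 15-minute gap → minute 80); U (finishes minute 55, plus 15-minute gap → minute 70). That puts its earliest start at minute 80; it finishes at 80 + 35 = minute 115.
T needs all of R (finishes minute 115); U (finishes minute 55); Q (finishes minute 65). That puts its earliest start at minute 115; it finishes at 115 + 15 = minute 130.
V cannot start until T (finishes minute 130); S (finishes minute 72). The controlling bound is minute 130, so V finishes at 130 + 45 = minute 175.
All tasks are finished once the last one completes. Finish times: P at 100, Q at 65, R at 115, S at 72, T at 130, U at 55, V at 175. The latest is minute 175.

175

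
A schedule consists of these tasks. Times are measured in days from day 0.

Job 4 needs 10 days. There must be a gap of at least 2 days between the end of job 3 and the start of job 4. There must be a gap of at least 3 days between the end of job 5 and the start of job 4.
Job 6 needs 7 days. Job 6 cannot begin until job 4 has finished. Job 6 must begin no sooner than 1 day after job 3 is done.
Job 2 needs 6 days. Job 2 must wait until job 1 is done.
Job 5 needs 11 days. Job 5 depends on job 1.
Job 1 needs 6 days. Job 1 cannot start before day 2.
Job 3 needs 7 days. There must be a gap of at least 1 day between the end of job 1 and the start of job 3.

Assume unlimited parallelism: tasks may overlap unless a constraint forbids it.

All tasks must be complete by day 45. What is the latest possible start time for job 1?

Job 2 has no dependents, so it just needs to finish by day 45. Starting by 45 − 6 = day 39 achieves that.
To finish by day 45, job 6 (duration 7) must start no later than day 38.
Job 4 feeds into job 6 (must start by day 38); so job 4 must finish by day 38 and therefore start by day 28.
Job 3 has several dependents: job 4 (must start by day 28, minus 2-day gap → day 26); job 6 (must start by day 38, minus 1-day gap → day 37). The earliest of those limits is day 26, so job 3 must start by 26 − 7 = day 19.
Job 5 has to be done before job 4 (must start by day 28, minus 3-day gap → day 25). That means finishing by day 25, i.e. starting by 25 − 11 = day 14.
Job 1 feeds job 2 (must start by day 39); job 3 (must start by day 19, minus 1-day gap → day 18); job 5 (must start by day 14). Taking the minimum, job 1 must finish by day 14 and start by 14 − 6 = day 8.

8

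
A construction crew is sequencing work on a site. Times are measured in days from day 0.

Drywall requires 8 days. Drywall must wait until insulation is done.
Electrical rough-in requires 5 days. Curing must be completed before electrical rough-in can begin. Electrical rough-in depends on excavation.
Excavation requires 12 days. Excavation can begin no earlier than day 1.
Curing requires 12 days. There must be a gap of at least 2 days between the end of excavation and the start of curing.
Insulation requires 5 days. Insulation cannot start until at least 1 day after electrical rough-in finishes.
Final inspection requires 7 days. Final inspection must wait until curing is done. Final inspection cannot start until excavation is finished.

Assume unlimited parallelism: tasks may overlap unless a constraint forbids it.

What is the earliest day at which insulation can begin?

33

Excavation cannot begin until its own release at day 1. It runs from day 1 to 1 + 12 = day 13.
Curing cannot begin until excavation (finishes day 13, plus 2-day gap → day 15). It runs from day 15 to 15 + 12 = day 27.
Electrical rough-in needs all of curing (finishes day 27); excavation (finishes day 13). That puts its earliest start at day 27; it finishes at 27 + 5 = day 32.
Insulation waits on electrical rough-in (finishes day 32, plus 1-day gap → day 33), so the earliest it can start is day 33.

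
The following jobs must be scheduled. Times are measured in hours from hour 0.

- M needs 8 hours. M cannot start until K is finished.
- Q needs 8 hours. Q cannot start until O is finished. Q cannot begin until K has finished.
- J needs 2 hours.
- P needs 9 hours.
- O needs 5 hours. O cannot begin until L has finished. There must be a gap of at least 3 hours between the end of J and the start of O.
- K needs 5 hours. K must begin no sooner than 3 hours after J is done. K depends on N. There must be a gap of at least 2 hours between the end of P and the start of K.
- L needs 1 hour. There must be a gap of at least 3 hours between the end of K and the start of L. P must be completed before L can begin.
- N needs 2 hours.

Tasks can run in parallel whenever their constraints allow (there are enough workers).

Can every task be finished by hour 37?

P can start immediately at hour 0; it finishes at hour 9.
N has no prerequisites, so it starts at hour 0 and finishes at hour 2.
J can start immediately at hour 0; it finishes at hour 2.
K has to wait for J (finishes hour 2, plus 3-hour gap → hour 5); N (finishes hour 2); P (finishes hour 9, plus 2-hour gap → hour 11). The latest of these is hour 11, so K runs hour 11 to 11 + 5 = hour 16.
After K (finishes hour 16), M can start at hour 16 and finishes at hour 24.
For L: K (finishes hour 16, plus 3-hour gap → hour 19); P (finishes hour 9). Taking the maximum gives a start of hour 19, and it finishes at 19 + 1 = hour 20.
O needs all of L (finishes hour 20); J (finishes hour 2, plus 3-hour gap → hour 5). That puts its earliest start at hour 20; it finishes at 20 + 5 = hour 25.
For Q: O (finishes hour 25); K (finishes hour 16). Taking the maximum gives a start of hour 25, and it finishes at 25 + 8 = hour 33.
Every task is finished by hour 33, which is no later than the deadline of 37, so the schedule is feasible.

Yes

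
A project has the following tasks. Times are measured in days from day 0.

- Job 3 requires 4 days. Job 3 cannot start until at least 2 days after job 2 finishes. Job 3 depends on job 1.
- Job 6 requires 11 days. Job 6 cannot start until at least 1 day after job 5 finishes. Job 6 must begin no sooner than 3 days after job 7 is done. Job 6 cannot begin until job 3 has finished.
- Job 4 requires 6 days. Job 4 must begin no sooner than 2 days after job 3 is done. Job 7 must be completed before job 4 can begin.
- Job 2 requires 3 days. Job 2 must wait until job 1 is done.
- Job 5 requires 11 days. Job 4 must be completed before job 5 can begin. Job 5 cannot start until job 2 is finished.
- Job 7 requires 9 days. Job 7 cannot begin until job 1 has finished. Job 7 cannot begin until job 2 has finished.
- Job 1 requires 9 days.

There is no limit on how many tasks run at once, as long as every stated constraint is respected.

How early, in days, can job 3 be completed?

18

Job 1 has no prerequisites, so it starts at day 0 and finishes at day 9.
Job 2 cannot begin until job 1 (finishes day 9). It runs from day 9 to 9 + 3 = day 12.
Job 3 cannot start until job 2 (finishes day 12, plus 2-day gap → day 14); job 1 (finishes day 9). The controlling bound is day 14, so job 3 finishes at 14 + 4 = day 18.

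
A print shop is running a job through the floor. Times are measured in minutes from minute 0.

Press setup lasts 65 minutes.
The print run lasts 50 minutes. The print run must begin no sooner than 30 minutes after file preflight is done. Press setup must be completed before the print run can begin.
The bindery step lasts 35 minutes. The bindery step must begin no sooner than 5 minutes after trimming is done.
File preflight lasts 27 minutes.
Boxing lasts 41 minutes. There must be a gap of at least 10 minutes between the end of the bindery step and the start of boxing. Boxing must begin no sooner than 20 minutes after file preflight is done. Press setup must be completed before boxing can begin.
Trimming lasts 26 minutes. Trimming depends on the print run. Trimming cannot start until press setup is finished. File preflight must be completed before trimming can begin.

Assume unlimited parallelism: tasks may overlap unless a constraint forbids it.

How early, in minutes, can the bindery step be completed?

Nothing blocks press setup, so it runs from minute 0 to minute 65.
File preflight can start immediately at minute 0; it finishes at minute 27.
The print run cannot start until file preflight (finishes minute 27, plus 30-minute gap → minute 57); press setup (finishes minute 65). The controlling bound is minute 65, so the print run finishes at 65 + 50 = minute 115.
Trimming has to wait for the print run (finishes minute 115); press setup (finishes minute 65); file preflight (finishes minute 27). The latest of these is minute 115, so trimming runs minute 115 to 115 + 26 = minute 141.
The bindery step waits on trimming (finishes minute 141, plus 5-minute gap → minute 146), so it starts at minute 146 and finishes at 146 + 35 = minute 181.

181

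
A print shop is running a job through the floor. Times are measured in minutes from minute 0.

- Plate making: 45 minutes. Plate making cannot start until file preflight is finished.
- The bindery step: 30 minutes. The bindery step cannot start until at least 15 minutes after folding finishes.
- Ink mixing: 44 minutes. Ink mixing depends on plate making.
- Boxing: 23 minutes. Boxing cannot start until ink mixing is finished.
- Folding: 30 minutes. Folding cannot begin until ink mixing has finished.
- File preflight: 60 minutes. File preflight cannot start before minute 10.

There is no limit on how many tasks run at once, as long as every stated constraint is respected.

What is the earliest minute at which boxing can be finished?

182

File preflight cannot begin until its own release at minute 10. It runs from minute 10 to 10 + 60 = minute 70.
Plate making waits on file preflight (finishes minute 70), so it starts at minute 70 and finishes at 70 + 45 = minute 115.
Ink mixing waits on plate making (finishes minute 115), so it starts at minute 115 and finishes at 115 + 44 = minute 159.
Boxing cannot begin until ink mixing (finishes minute 159). It runs from minute 159 to 159 + 23 = minute 182.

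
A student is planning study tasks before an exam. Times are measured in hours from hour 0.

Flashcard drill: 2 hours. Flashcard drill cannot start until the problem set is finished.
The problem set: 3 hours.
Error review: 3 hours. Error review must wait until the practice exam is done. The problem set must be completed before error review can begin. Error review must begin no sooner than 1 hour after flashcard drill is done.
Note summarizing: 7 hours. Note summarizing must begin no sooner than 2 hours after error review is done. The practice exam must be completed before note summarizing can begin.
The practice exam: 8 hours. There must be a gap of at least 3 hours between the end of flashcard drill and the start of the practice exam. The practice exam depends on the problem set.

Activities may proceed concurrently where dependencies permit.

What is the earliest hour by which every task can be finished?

Nothing blocks the problem set, so it runs from hour 0 to hour 3.
Flashcard drill waits on the problem set (finishes hour 3), so it starts at hour 3 and finishes at 3 + 2 = hour 5.
The practice exam needs all of flashcard drill (finishes hour 5, plus 3-hour gap → hour 8); the problem set (finishes hour 3). That puts its earliest start at hour 8; it finishes at 8 + 8 = hour 16.
Error review needs all of the practice exam (finishes hour 16); the problem set (finishes hour 3); flashcard drill (finishes hour 5, plus 1-hour gap → hour 6). That puts its earliest start at hour 16; it finishes at 16 + 3 = hour 19.
Note summarizing cannot start until error review (finishes hour 19, plus 2-hour gap → hour 21); the practice exam (finishes hour 16). The controlling bound is hour 21, so note summarizing finishes at 21 + 7 = hour 28.
All tasks are finished once the last one completes. Finish times: The problem set at 3, Flashcard drill at 5, The practice exam at 16, Error review at 19, Note summarizing at 28. The latest is hour 28.

28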